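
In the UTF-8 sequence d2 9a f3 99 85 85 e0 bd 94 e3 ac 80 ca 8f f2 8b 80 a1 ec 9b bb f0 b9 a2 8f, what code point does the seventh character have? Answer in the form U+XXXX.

Offset 0: leading byte 0xD2 = 11010010 → 2-byte char #1 = D2 9A.
Offset 2: leading byte 0xF3 = 11110011 → 4-byte char #2 = F3 99 85 85.
Offset 6: leading byte 0xE0 = 11100000 → 3-byte char #3 = E0 BD 94.
Offset 9: leading byte 0xE3 = 11100011 → 3-byte char #4 = E3 AC 80.
Offset 12: leading byte 0xCA = 11001010 → 2-byte char #5 = CA 8F.
Offset 14: leading byte 0xF2 = 11110010 → 4-byte char #6 = F2 8B 80 A1.
Offset 18: leading byte 0xEC = 11101100 → 3-byte char #7 = EC 9B BB.
Leading byte 0xEC = 11101100 matches 1110xxxx → 3-byte sequence.
Byte 1: 0xEC = 11101100, payload 1100 (4 bits).
Byte 2: 0x9B = 10011011 (10xxxxxx ✓), payload 011011.
Byte 3: 0xBB = 10111011 (10xxxxxx ✓), payload 111011.
Concatenate: 1100011011111011 = 0xC6FB (16 bits → U+C6FB).

U+C6FB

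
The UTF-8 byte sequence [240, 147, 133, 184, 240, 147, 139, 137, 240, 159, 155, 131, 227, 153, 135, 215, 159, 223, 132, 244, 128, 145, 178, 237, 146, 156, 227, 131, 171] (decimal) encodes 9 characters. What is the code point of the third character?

Offset 0: leading byte 0xF0 = 11110000 → 4-byte char #1 = F0 93 85 B8.
Offset 4: leading byte 0xF0 = 11110000 → 4-byte char #2 = F0 93 8B 89.
Offset 8: leading byte 0xF0 = 11110000 → 4-byte char #3 = F0 9F 9B 83.
Leading byte 0xF0 = 11110000 matches 11110xxx → 4-byte sequence.
Byte 1: 0xF0 = 11110000, payload 000 (3 bits).
Byte 2: 0x9F = 10011111 (10xxxxxx ✓), payload 011111.
Byte 3: 0x9B = 10011011 (10xxxxxx ✓), payload 011011.
Byte 4: 0x83 = 10000011 (10xxxxxx ✓), payload 000011.
Concatenate: 000011111011011000011 = 0x1F6C3 (21 bits → U+1F6C3).

U+1F6C3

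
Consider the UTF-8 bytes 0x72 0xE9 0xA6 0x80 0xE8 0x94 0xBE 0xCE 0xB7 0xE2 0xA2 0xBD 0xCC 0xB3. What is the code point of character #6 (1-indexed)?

Offset 0: leading byte 0x72 = 01110010 → 1-byte char #1 = 72.
Offset 1: leading byte 0xE9 = 11101001 → 3-byte char #2 = E9 A6 80.
Offset 4: leading byte 0xE8 = 11101000 → 3-byte char #3 = E8 94 BE.
Offset 7: leading byte 0xCE = 11001110 → 2-byte char #4 = CE B7.
Offset 9: leading byte 0xE2 = 11100010 → 3-byte char #5 = E2 A2 BD.
Offset 12: leading byte 0xCC = 11001100 → 2-byte char #6 = CC B3.
Leading byte 0xCC = 11001100 matches 110xxxxx → 2-byte sequence.
Byte 1: 0xCC = 11001100, payload 01100 (5 bits).
Byte 2: 0xB3 = 10110011 (10xxxxxx ✓), payload 110011.
Concatenate: 01100110011 = 0x333 (11 bits → U+0333).

U+0333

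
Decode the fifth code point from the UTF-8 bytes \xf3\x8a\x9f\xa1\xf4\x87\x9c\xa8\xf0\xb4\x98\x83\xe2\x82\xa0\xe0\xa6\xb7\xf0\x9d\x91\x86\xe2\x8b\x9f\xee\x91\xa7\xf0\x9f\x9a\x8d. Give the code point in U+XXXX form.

U+09B7

Offset 0: leading byte 0xF3 = 11110011 → 4-byte char #1 = F3 8A 9F A1.
Offset 4: leading byte 0xF4 = 11110100 → 4-byte char #2 = F4 87 9C A8.
Offset 8: leading byte 0xF0 = 11110000 → 4-byte char #3 = F0 B4 98 83.
Offset 12: leading byte 0xE2 = 11100010 → 3-byte char #4 = E2 82 A0.
Offset 15: leading byte 0xE0 = 11100000 → 3-byte char #5 = E0 A6 B7.
Leading byte 0xE0 = 11100000 matches 1110xxxx → 3-byte sequence.
Byte 1: 0xE0 = 11100000, payload 0000 (4 bits).
Byte 2: 0xA6 = 10100110 (10xxxxxx ✓), payload 100110.
Byte 3: 0xB7 = 10110111 (10xxxxxx ✓), payload 110111.
Concatenate: 0000100110110111 = 0x9B7 (16 bits → U+09B7).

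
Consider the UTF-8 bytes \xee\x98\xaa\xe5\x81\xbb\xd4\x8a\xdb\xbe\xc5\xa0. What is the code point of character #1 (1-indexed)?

Offset 0: leading byte 0xEE = 11101110 → 3-byte char #1 = EE 98 AA.
Leading byte 0xEE = 11101110 matches 1110xxxx → 3-byte sequence.
Byte 1: 0xEE = 11101110, payload 1110 (4 bits).
Byte 2: 0x98 = 10011000 (10xxxxxx ✓), payload 011000.
Byte 3: 0xAA = 10101010 (10xxxxxx ✓), payload 101010.
Concatenate: 1110011000101010 = 0xE62A (16 bits → U+E62A).

U+E62A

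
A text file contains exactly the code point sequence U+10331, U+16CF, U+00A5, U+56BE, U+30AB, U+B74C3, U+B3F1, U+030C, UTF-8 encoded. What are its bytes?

U+10331: 4-byte form → F0 90 8C B1.
U+16CF: 3-byte form → E1 9B 8F.
U+00A5: 2-byte form → C2 A5.
U+56BE: 3-byte form → E5 9A BE.
U+30AB: 3-byte form → E3 82 AB.
U+B74C3: 4-byte form → F2 B7 93 83.
U+B3F1: 3-byte form → EB 8F B1.
U+030C: 2-byte form → CC 8C.
Concatenated (24 bytes): F0 90 8C B1 E1 9B 8F C2 A5 E5 9A BE E3 82 AB F2 B7 93 83 EB 8F B1 CC 8C.

F0 90 8C B1 E1 9B 8F C2 A5 E5 9A BE E3 82 AB F2 B7 93 83 EB 8F B1 CC 8C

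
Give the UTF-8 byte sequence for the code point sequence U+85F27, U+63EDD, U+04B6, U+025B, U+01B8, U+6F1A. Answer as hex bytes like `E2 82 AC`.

F2 85 BC A7 F1 A3 BB 9D D2 B6 C9 9B C6 B8 E6 BC 9A

U+85F27: 4-byte form → F2 85 BC A7.
U+63EDD: 4-byte form → F1 A3 BB 9D.
U+04B6: 2-byte form → D2 B6.
U+025B: 2-byte form → C9 9B.
U+01B8: 2-byte form → C6 B8.
U+6F1A: 3-byte form → E6 BC 9A.
Concatenated (17 bytes): F2 85 BC A7 F1 A3 BB 9D D2 B6 C9 9B C6 B8 E6 BC 9A.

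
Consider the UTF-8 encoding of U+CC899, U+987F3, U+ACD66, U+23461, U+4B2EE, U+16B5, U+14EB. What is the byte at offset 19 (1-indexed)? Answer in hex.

0x8B

1-indexed offset 19 is 0-indexed offset 18.
U+CC899 → 4-byte form F3 8C A2 99 at offsets 0–3.
U+987F3 → 4-byte form F2 98 9F B3 at offsets 4–7.
U+ACD66 → 4-byte form F2 AC B5 A6 at offsets 8–11.
U+23461 → 4-byte form F0 A3 91 A1 at offsets 12–15.
U+4B2EE → 4-byte form F1 8B 8B AE at offsets 16–19.
Offset 18 falls in char 5's range; it's byte 3 of F1 8B 8B AE = 0x8B.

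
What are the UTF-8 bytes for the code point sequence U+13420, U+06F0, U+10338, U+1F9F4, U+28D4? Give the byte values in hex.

F0 93 90 A0 DB B0 F0 90 8C B8 F0 9F A7 B4 E2 A3 94

U+13420: 4-byte form → F0 93 90 A0.
U+06F0: 2-byte form → DB B0.
U+10338: 4-byte form → F0 90 8C B8.
U+1F9F4: 4-byte form → F0 9F A7 B4.
U+28D4: 3-byte form → E2 A3 94.
Concatenated (17 bytes): F0 93 90 A0 DB B0 F0 90 8C B8 F0 9F A7 B4 E2 A3 94.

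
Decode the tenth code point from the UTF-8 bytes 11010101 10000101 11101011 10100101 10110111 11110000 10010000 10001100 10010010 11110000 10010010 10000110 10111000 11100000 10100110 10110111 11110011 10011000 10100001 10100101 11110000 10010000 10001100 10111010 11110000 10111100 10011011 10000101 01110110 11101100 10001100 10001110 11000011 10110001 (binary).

U+C30E

Offset 0: leading byte 0xD5 = 11010101 → 2-byte char #1 = D5 85.
Offset 2: leading byte 0xEB = 11101011 → 3-byte char #2 = EB A5 B7.
Offset 5: leading byte 0xF0 = 11110000 → 4-byte char #3 = F0 90 8C 92.
Offset 9: leading byte 0xF0 = 11110000 → 4-byte char #4 = F0 92 86 B8.
Offset 13: leading byte 0xE0 = 11100000 → 3-byte char #5 = E0 A6 B7.
Offset 16: leading byte 0xF3 = 11110011 → 4-byte char #6 = F3 98 A1 A5.
Offset 20: leading byte 0xF0 = 11110000 → 4-byte char #7 = F0 90 8C BA.
Offset 24: leading byte 0xF0 = 11110000 → 4-byte char #8 = F0 BC 9B 85.
Offset 28: leading byte 0x76 = 01110110 → 1-byte char #9 = 76.
Offset 29: leading byte 0xEC = 11101100 → 3-byte char #10 = EC 8C 8E.
Leading byte 0xEC = 11101100 matches 1110xxxx → 3-byte sequence.
Byte 1: 0xEC = 11101100, payload 1100 (4 bits).
Byte 2: 0x8C = 10001100 (10xxxxxx ✓), payload 001100.
Byte 3: 0x8E = 10001110 (10xxxxxx ✓), payload 001110.
Concatenate: 1100001100001110 = 0xC30E (16 bits → U+C30E).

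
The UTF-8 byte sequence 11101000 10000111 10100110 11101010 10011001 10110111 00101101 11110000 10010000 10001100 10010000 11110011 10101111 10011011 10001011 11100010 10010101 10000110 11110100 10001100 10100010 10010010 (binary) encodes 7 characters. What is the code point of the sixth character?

Offset 0: leading byte 0xE8 = 11101000 → 3-byte char #1 = E8 87 A6.
Offset 3: leading byte 0xEA = 11101010 → 3-byte char #2 = EA 99 B7.
Offset 6: leading byte 0x2D = 00101101 → 1-byte char #3 = 2D.
Offset 7: leading byte 0xF0 = 11110000 → 4-byte char #4 = F0 90 8C 90.
Offset 11: leading byte 0xF3 = 11110011 → 4-byte char #5 = F3 AF 9B 8B.
Offset 15: leading byte 0xE2 = 11100010 → 3-byte char #6 = E2 95 86.
Leading byte 0xE2 = 11100010 matches 1110xxxx → 3-byte sequence.
Byte 1: 0xE2 = 11100010, payload 0010 (4 bits).
Byte 2: 0x95 = 10010101 (10xxxxxx ✓), payload 010101.
Byte 3: 0x86 = 10000110 (10xxxxxx ✓), payload 000110.
Concatenate: 0010010101000110 = 0x2546 (16 bits → U+2546).

U+2546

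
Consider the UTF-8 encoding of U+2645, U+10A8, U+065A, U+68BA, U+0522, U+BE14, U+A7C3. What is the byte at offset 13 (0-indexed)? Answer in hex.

U+2645 → 3-byte form E2 99 85 at offsets 0–2.
U+10A8 → 3-byte form E1 82 A8 at offsets 3–5.
U+065A → 2-byte form D9 9A at offsets 6–7.
U+68BA → 3-byte form E6 A2 BA at offsets 8–10.
U+0522 → 2-byte form D4 A2 at offsets 11–12.
U+BE14 → 3-byte form EB B8 94 at offsets 13–15.
Offset 13 falls in char 6's range; it's byte 1 of EB B8 94 = 0xEB.

0xEB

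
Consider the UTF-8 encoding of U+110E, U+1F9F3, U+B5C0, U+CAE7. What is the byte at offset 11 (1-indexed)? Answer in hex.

0xEC

1-indexed offset 11 is 0-indexed offset 10.
U+110E → 3-byte form E1 84 8E at offsets 0–2.
U+1F9F3 → 4-byte form F0 9F A7 B3 at offsets 3–6.
U+B5C0 → 3-byte form EB 97 80 at offsets 7–9.
U+CAE7 → 3-byte form EC AB A7 at offsets 10–12.
Offset 10 falls in char 4's range; it's byte 1 of EC AB A7 = 0xEC.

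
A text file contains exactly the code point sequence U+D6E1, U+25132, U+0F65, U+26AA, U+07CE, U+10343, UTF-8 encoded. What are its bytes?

ED 9B A1 F0 A5 84 B2 E0 BD A5 E2 9A AA DF 8E F0 90 8D 83

U+D6E1: 3-byte form → ED 9B A1.
U+25132: 4-byte form → F0 A5 84 B2.
U+0F65: 3-byte form → E0 BD A5.
U+26AA: 3-byte form → E2 9A AA.
U+07CE: 2-byte form → DF 8E.
U+10343: 4-byte form → F0 90 8D 83.
Concatenated (19 bytes): ED 9B A1 F0 A5 84 B2 E0 BD A5 E2 9A AA DF 8E F0 90 8D 83.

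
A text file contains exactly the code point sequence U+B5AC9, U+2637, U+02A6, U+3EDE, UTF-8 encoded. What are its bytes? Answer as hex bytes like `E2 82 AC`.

U+B5AC9: 4-byte form → F2 B5 AB 89.
U+2637: 3-byte form → E2 98 B7.
U+02A6: 2-byte form → CA A6.
U+3EDE: 3-byte form → E3 BB 9E.
Concatenated (12 bytes): F2 B5 AB 89 E2 98 B7 CA A6 E3 BB 9E.

F2 B5 AB 89 E2 98 B7 CA A6 E3 BB 9E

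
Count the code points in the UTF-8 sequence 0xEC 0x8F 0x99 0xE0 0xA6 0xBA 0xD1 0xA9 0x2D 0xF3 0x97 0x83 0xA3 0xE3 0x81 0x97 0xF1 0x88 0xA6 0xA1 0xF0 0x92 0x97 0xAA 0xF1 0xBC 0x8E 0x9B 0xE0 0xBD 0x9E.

10

Byte at offset 0: 0xEC = 11101100 → 3-byte char (#1). Advance 3.
Byte at offset 3: 0xE0 = 11100000 → 3-byte char (#2). Advance 3.
Byte at offset 6: 0xD1 = 11010001 → 2-byte char (#3). Advance 2.
Byte at offset 8: 0x2D = 00101101 → 1-byte char (#4). Advance 1.
Byte at offset 9: 0xF3 = 11110011 → 4-byte char (#5). Advance 4.
Byte at offset 13: 0xE3 = 11100011 → 3-byte char (#6). Advance 3.
Byte at offset 16: 0xF1 = 11110001 → 4-byte char (#7). Advance 4.
Byte at offset 20: 0xF0 = 11110000 → 4-byte char (#8). Advance 4.
Byte at offset 24: 0xF1 = 11110001 → 4-byte char (#9). Advance 4.
Byte at offset 28: 0xE0 = 11100000 → 3-byte char (#10). Advance 3.
Reached end at offset 31 after 10 code points.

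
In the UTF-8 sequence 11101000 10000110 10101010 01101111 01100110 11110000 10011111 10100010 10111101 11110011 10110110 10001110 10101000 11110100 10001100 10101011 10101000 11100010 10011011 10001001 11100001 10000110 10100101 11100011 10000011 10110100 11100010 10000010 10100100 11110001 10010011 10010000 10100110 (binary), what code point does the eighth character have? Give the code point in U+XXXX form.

U+11A5

Offset 0: leading byte 0xE8 = 11101000 → 3-byte char #1 = E8 86 AA.
Offset 3: leading byte 0x6F = 01101111 → 1-byte char #2 = 6F.
Offset 4: leading byte 0x66 = 01100110 → 1-byte char #3 = 66.
Offset 5: leading byte 0xF0 = 11110000 → 4-byte char #4 = F0 9F A2 BD.
Offset 9: leading byte 0xF3 = 11110011 → 4-byte char #5 = F3 B6 8E A8.
Offset 13: leading byte 0xF4 = 11110100 → 4-byte char #6 = F4 8C AB A8.
Offset 17: leading byte 0xE2 = 11100010 → 3-byte char #7 = E2 9B 89.
Offset 20: leading byte 0xE1 = 11100001 → 3-byte char #8 = E1 86 A5.
Leading byte 0xE1 = 11100001 matches 1110xxxx → 3-byte sequence.
Byte 1: 0xE1 = 11100001, payload 0001 (4 bits).
Byte 2: 0x86 = 10000110 (10xxxxxx ✓), payload 000110.
Byte 3: 0xA5 = 10100101 (10xxxxxx ✓), payload 100101.
Concatenate: 0001000110100101 = 0x11A5 (16 bits → U+11A5).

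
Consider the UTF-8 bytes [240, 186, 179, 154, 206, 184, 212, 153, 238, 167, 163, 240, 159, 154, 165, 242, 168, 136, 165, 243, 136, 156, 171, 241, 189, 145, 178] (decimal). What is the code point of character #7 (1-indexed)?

U+C872B

Offset 0: leading byte 0xF0 = 11110000 → 4-byte char #1 = F0 BA B3 9A.
Offset 4: leading byte 0xCE = 11001110 → 2-byte char #2 = CE B8.
Offset 6: leading byte 0xD4 = 11010100 → 2-byte char #3 = D4 99.
Offset 8: leading byte 0xEE = 11101110 → 3-byte char #4 = EE A7 A3.
Offset 11: leading byte 0xF0 = 11110000 → 4-byte char #5 = F0 9F 9A A5.
Offset 15: leading byte 0xF2 = 11110010 → 4-byte char #6 = F2 A8 88 A5.
Offset 19: leading byte 0xF3 = 11110011 → 4-byte char #7 = F3 88 9C AB.
Leading byte 0xF3 = 11110011 matches 11110xxx → 4-byte sequence.
Byte 1: 0xF3 = 11110011, payload 011 (3 bits).
Byte 2: 0x88 = 10001000 (10xxxxxx ✓), payload 001000.
Byte 3: 0x9C = 10011100 (10xxxxxx ✓), payload 011100.
Byte 4: 0xAB = 10101011 (10xxxxxx ✓), payload 101011.
Concatenate: 011001000011100101011 = 0xC872B (21 bits → U+C872B).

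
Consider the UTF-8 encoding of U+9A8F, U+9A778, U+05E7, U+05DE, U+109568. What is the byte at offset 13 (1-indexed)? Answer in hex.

1-indexed offset 13 is 0-indexed offset 12.
U+9A8F → 3-byte form E9 AA 8F at offsets 0–2.
U+9A778 → 4-byte form F2 9A 9D B8 at offsets 3–6.
U+05E7 → 2-byte form D7 A7 at offsets 7–8.
U+05DE → 2-byte form D7 9E at offsets 9–10.
U+109568 → 4-byte form F4 89 95 A8 at offsets 11–14.
Offset 12 falls in char 5's range; it's byte 2 of F4 89 95 A8 = 0x89.

0x89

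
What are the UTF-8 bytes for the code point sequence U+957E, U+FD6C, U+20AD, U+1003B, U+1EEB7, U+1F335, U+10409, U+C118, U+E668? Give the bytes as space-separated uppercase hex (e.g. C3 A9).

U+957E: 3-byte form → E9 95 BE.
U+FD6C: 3-byte form → EF B5 AC.
U+20AD: 3-byte form → E2 82 AD.
U+1003B: 4-byte form → F0 90 80 BB.
U+1EEB7: 4-byte form → F0 9E BA B7.
U+1F335: 4-byte form → F0 9F 8C B5.
U+10409: 4-byte form → F0 90 90 89.
U+C118: 3-byte form → EC 84 98.
U+E668: 3-byte form → EE 99 A8.
Concatenated (31 bytes): E9 95 BE EF B5 AC E2 82 AD F0 90 80 BB F0 9E BA B7 F0 9F 8C B5 F0 90 90 89 EC 84 98 EE 99 A8.

E9 95 BE EF B5 AC E2 82 AD F0 90 80 BB F0 9E BA B7 F0 9F 8C B5 F0 90 90 89 EC 84 98 EE 99 A8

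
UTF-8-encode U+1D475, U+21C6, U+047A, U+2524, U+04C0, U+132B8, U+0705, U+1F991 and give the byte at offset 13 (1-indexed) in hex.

0xD3

1-indexed offset 13 is 0-indexed offset 12.
U+1D475 → 4-byte form F0 9D 91 B5 at offsets 0–3.
U+21C6 → 3-byte form E2 87 86 at offsets 4–6.
U+047A → 2-byte form D1 BA at offsets 7–8.
U+2524 → 3-byte form E2 94 A4 at offsets 9–11.
U+04C0 → 2-byte form D3 80 at offsets 12–13.
Offset 12 falls in char 5's range; it's byte 1 of D3 80 = 0xD3.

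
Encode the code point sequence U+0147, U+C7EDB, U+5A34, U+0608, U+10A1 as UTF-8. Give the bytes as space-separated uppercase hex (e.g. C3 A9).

U+0147: 2-byte form → C5 87.
U+C7EDB: 4-byte form → F3 87 BB 9B.
U+5A34: 3-byte form → E5 A8 B4.
U+0608: 2-byte form → D8 88.
U+10A1: 3-byte form → E1 82 A1.
Concatenated (14 bytes): C5 87 F3 87 BB 9B E5 A8 B4 D8 88 E1 82 A1.

C5 87 F3 87 BB 9B E5 A8 B4 D8 88 E1 82 A1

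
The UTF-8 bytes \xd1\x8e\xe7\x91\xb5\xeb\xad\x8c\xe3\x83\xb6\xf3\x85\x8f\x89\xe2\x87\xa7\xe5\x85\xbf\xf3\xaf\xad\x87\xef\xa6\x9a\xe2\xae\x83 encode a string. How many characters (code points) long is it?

Byte at offset 0: 0xD1 = 11010001 → 2-byte char (#1). Advance 2.
Byte at offset 2: 0xE7 = 11100111 → 3-byte char (#2). Advance 3.
Byte at offset 5: 0xEB = 11101011 → 3-byte char (#3). Advance 3.
Byte at offset 8: 0xE3 = 11100011 → 3-byte char (#4). Advance 3.
Byte at offset 11: 0xF3 = 11110011 → 4-byte char (#5). Advance 4.
Byte at offset 15: 0xE2 = 11100010 → 3-byte char (#6). Advance 3.
Byte at offset 18: 0xE5 = 11100101 → 3-byte char (#7). Advance 3.
Byte at offset 21: 0xF3 = 11110011 → 4-byte char (#8). Advance 4.
Byte at offset 25: 0xEF = 11101111 → 3-byte char (#9). Advance 3.
Byte at offset 28: 0xE2 = 11100010 → 3-byte char (#10). Advance 3.
Reached end at offset 31 after 10 code points.

10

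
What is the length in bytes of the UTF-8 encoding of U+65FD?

3

U+65FD = 0x65FD. UTF-8 uses 1 byte below 0x80, 2 below 0x800, 3 below 0x10000, 4 up to 0x10FFFF. 0x65FD is in U+0800–U+FFFF → 3 bytes.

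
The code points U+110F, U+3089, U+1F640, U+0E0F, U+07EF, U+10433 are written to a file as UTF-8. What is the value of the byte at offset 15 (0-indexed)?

U+110F → 3-byte form E1 84 8F at offsets 0–2.
U+3089 → 3-byte form E3 82 89 at offsets 3–5.
U+1F640 → 4-byte form F0 9F 99 80 at offsets 6–9.
U+0E0F → 3-byte form E0 B8 8F at offsets 10–12.
U+07EF → 2-byte form DF AF at offsets 13–14.
U+10433 → 4-byte form F0 90 90 B3 at offsets 15–18.
Offset 15 falls in char 6's range; it's byte 1 of F0 90 90 B3 = 0xF0.

0xF0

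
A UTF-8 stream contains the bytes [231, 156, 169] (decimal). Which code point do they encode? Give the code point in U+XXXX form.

Leading byte 0xE7 = 11100111 matches 1110xxxx → 3-byte sequence.
Byte 1: 0xE7 = 11100111, payload 0111 (4 bits).
Byte 2: 0x9C = 10011100 (10xxxxxx ✓), payload 011100.
Byte 3: 0xA9 = 10101001 (10xxxxxx ✓), payload 101001.
Concatenate: 0111011100101001 = 0x7729 (16 bits → U+7729).

U+7729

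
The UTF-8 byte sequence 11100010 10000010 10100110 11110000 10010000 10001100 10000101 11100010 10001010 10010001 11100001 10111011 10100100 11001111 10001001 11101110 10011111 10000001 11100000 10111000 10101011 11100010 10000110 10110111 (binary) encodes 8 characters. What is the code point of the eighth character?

U+21B7

Offset 0: leading byte 0xE2 = 11100010 → 3-byte char #1 = E2 82 A6.
Offset 3: leading byte 0xF0 = 11110000 → 4-byte char #2 = F0 90 8C 85.
Offset 7: leading byte 0xE2 = 11100010 → 3-byte char #3 = E2 8A 91.
Offset 10: leading byte 0xE1 = 11100001 → 3-byte char #4 = E1 BB A4.
Offset 13: leading byte 0xCF = 11001111 → 2-byte char #5 = CF 89.
Offset 15: leading byte 0xEE = 11101110 → 3-byte char #6 = EE 9F 81.
Offset 18: leading byte 0xE0 = 11100000 → 3-byte char #7 = E0 B8 AB.
Offset 21: leading byte 0xE2 = 11100010 → 3-byte char #8 = E2 86 B7.
Leading byte 0xE2 = 11100010 matches 1110xxxx → 3-byte sequence.
Byte 1: 0xE2 = 11100010, payload 0010 (4 bits).
Byte 2: 0x86 = 10000110 (10xxxxxx ✓), payload 000110.
Byte 3: 0xB7 = 10110111 (10xxxxxx ✓), payload 110111.
Concatenate: 0010000110110111 = 0x21B7 (16 bits → U+21B7).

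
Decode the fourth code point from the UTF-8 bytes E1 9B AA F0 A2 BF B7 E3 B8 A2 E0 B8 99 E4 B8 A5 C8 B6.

Offset 0: leading byte 0xE1 = 11100001 → 3-byte char #1 = E1 9B AA.
Offset 3: leading byte 0xF0 = 11110000 → 4-byte char #2 = F0 A2 BF B7.
Offset 7: leading byte 0xE3 = 11100011 → 3-byte char #3 = E3 B8 A2.
Offset 10: leading byte 0xE0 = 11100000 → 3-byte char #4 = E0 B8 99.
Leading byte 0xE0 = 11100000 matches 1110xxxx → 3-byte sequence.
Byte 1: 0xE0 = 11100000, payload 0000 (4 bits).
Byte 2: 0xB8 = 10111000 (10xxxxxx ✓), payload 111000.
Byte 3: 0x99 = 10011001 (10xxxxxx ✓), payload 011001.
Concatenate: 0000111000011001 = 0xE19 (16 bits → U+0E19).

U+0E19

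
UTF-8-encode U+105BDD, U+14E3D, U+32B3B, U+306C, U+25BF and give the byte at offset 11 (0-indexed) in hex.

U+105BDD → 4-byte form F4 85 AF 9D at offsets 0–3.
U+14E3D → 4-byte form F0 94 B8 BD at offsets 4–7.
U+32B3B → 4-byte form F0 B2 AC BB at offsets 8–11.
Offset 11 falls in char 3's range; it's byte 4 of F0 B2 AC BB = 0xBB.

0xBB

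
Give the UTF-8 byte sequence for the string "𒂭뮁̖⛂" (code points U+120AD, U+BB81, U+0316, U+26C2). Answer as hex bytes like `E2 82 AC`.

U+120AD: 4-byte form → F0 92 82 AD.
U+BB81: 3-byte form → EB AE 81.
U+0316: 2-byte form → CC 96.
U+26C2: 3-byte form → E2 9B 82.
Concatenated (12 bytes): F0 92 82 AD EB AE 81 CC 96 E2 9B 82.

F0 92 82 AD EB AE 81 CC 96 E2 9B 82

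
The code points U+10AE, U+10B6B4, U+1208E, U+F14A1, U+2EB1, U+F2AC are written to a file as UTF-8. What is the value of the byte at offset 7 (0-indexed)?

0xF0

U+10AE → 3-byte form E1 82 AE at offsets 0–2.
U+10B6B4 → 4-byte form F4 8B 9A B4 at offsets 3–6.
U+1208E → 4-byte form F0 92 82 8E at offsets 7–10.
Offset 7 falls in char 3's range; it's byte 1 of F0 92 82 8E = 0xF0.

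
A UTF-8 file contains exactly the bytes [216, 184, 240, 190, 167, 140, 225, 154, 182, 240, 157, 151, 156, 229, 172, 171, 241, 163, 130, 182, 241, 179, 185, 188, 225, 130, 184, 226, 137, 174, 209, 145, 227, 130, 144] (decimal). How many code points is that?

11

Byte at offset 0: 0xD8 = 11011000 → 2-byte char (#1). Advance 2.
Byte at offset 2: 0xF0 = 11110000 → 4-byte char (#2). Advance 4.
Byte at offset 6: 0xE1 = 11100001 → 3-byte char (#3). Advance 3.
Byte at offset 9: 0xF0 = 11110000 → 4-byte char (#4). Advance 4.
Byte at offset 13: 0xE5 = 11100101 → 3-byte char (#5). Advance 3.
Byte at offset 16: 0xF1 = 11110001 → 4-byte char (#6). Advance 4.
Byte at offset 20: 0xF1 = 11110001 → 4-byte char (#7). Advance 4.
Byte at offset 24: 0xE1 = 11100001 → 3-byte char (#8). Advance 3.
Byte at offset 27: 0xE2 = 11100010 → 3-byte char (#9). Advance 3.
Byte at offset 30: 0xD1 = 11010001 → 2-byte char (#10). Advance 2.
Byte at offset 32: 0xE3 = 11100011 → 3-byte char (#11). Advance 3.
Reached end at offset 35 after 11 code points.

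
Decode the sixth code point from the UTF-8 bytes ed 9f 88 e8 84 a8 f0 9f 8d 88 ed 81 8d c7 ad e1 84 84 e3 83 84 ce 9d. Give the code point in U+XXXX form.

U+1104

Offset 0: leading byte 0xED = 11101101 → 3-byte char #1 = ED 9F 88.
Offset 3: leading byte 0xE8 = 11101000 → 3-byte char #2 = E8 84 A8.
Offset 6: leading byte 0xF0 = 11110000 → 4-byte char #3 = F0 9F 8D 88.
Offset 10: leading byte 0xED = 11101101 → 3-byte char #4 = ED 81 8D.
Offset 13: leading byte 0xC7 = 11000111 → 2-byte char #5 = C7 AD.
Offset 15: leading byte 0xE1 = 11100001 → 3-byte char #6 = E1 84 84.
Leading byte 0xE1 = 11100001 matches 1110xxxx → 3-byte sequence.
Byte 1: 0xE1 = 11100001, payload 0001 (4 bits).
Byte 2: 0x84 = 10000100 (10xxxxxx ✓), payload 000100.
Byte 3: 0x84 = 10000100 (10xxxxxx ✓), payload 000100.
Concatenate: 0001000100000100 = 0x1104 (16 bits → U+1104).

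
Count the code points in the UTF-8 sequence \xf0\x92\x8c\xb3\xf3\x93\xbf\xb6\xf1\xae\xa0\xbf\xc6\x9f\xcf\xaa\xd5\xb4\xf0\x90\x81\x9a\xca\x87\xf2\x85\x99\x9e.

9

Byte at offset 0: 0xF0 = 11110000 → 4-byte char (#1). Advance 4.
Byte at offset 4: 0xF3 = 11110011 → 4-byte char (#2). Advance 4.
Byte at offset 8: 0xF1 = 11110001 → 4-byte char (#3). Advance 4.
Byte at offset 12: 0xC6 = 11000110 → 2-byte char (#4). Advance 2.
Byte at offset 14: 0xCF = 11001111 → 2-byte char (#5). Advance 2.
Byte at offset 16: 0xD5 = 11010101 → 2-byte char (#6). Advance 2.
Byte at offset 18: 0xF0 = 11110000 → 4-byte char (#7). Advance 4.
Byte at offset 22: 0xCA = 11001010 → 2-byte char (#8). Advance 2.
Byte at offset 24: 0xF2 = 11110010 → 4-byte char (#9). Advance 4.
Reached end at offset 28 after 9 code points.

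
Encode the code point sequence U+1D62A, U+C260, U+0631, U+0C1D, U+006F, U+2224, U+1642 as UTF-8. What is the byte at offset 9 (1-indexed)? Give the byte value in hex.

0xB1

1-indexed offset 9 is 0-indexed offset 8.
U+1D62A → 4-byte form F0 9D 98 AA at offsets 0–3.
U+C260 → 3-byte form EC 89 A0 at offsets 4–6.
U+0631 → 2-byte form D8 B1 at offsets 7–8.
Offset 8 falls in char 3's range; it's byte 2 of D8 B1 = 0xB1.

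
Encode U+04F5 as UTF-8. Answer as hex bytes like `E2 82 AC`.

U+04F5 = 0x4F5 = 1269 decimal. In range U+0080–U+07FF → 2-byte form: 110xxxxx 10xxxxxx.
Binary (11 bits): 10011110101.
Split 5+6: 10011 | 110101.
Byte 1: 11010011 = 0xD3.
Byte 2: 10110101 = 0xB5.

D3 B5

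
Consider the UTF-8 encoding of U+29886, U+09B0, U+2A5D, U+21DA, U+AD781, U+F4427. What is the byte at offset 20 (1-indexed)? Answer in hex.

0x90

1-indexed offset 20 is 0-indexed offset 19.
U+29886 → 4-byte form F0 A9 A2 86 at offsets 0–3.
U+09B0 → 3-byte form E0 A6 B0 at offsets 4–6.
U+2A5D → 3-byte form E2 A9 9D at offsets 7–9.
U+21DA → 3-byte form E2 87 9A at offsets 10–12.
U+AD781 → 4-byte form F2 AD 9E 81 at offsets 13–16.
U+F4427 → 4-byte form F3 B4 90 A7 at offsets 17–20.
Offset 19 falls in char 6's range; it's byte 3 of F3 B4 90 A7 = 0x90.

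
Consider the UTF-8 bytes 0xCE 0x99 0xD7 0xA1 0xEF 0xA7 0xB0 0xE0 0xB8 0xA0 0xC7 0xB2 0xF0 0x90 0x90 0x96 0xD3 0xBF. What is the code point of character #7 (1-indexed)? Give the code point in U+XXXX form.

Offset 0: leading byte 0xCE = 11001110 → 2-byte char #1 = CE 99.
Offset 2: leading byte 0xD7 = 11010111 → 2-byte char #2 = D7 A1.
Offset 4: leading byte 0xEF = 11101111 → 3-byte char #3 = EF A7 B0.
Offset 7: leading byte 0xE0 = 11100000 → 3-byte char #4 = E0 B8 A0.
Offset 10: leading byte 0xC7 = 11000111 → 2-byte char #5 = C7 B2.
Offset 12: leading byte 0xF0 = 11110000 → 4-byte char #6 = F0 90 90 96.
Offset 16: leading byte 0xD3 = 11010011 → 2-byte char #7 = D3 BF.
Leading byte 0xD3 = 11010011 matches 110xxxxx → 2-byte sequence.
Byte 1: 0xD3 = 11010011, payload 10011 (5 bits).
Byte 2: 0xBF = 10111111 (10xxxxxx ✓), payload 111111.
Concatenate: 10011111111 = 0x4FF (11 bits → U+04FF).

U+04FF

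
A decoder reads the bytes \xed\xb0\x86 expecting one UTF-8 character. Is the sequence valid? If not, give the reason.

Structurally a 3-byte sequence; payload = 0xDC06.
But 0xDC06 is in U+D800–U+DFFF, the surrogate range. Surrogates are not Unicode scalar values and are forbidden in UTF-8.

invalid (encodes a surrogate (U+D800–U+DFFF))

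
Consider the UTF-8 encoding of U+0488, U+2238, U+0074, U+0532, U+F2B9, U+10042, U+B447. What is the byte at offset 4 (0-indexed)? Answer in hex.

U+0488 → 2-byte form D2 88 at offsets 0–1.
U+2238 → 3-byte form E2 88 B8 at offsets 2–4.
Offset 4 falls in char 2's range; it's byte 3 of E2 88 B8 = 0xB8.

0xB8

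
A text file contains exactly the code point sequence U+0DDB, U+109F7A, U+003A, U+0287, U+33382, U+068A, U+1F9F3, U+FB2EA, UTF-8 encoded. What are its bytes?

U+0DDB: 3-byte form → E0 B7 9B.
U+109F7A: 4-byte form → F4 89 BD BA.
U+003A: 1-byte form → 3A.
U+0287: 2-byte form → CA 87.
U+33382: 4-byte form → F0 B3 8E 82.
U+068A: 2-byte form → DA 8A.
U+1F9F3: 4-byte form → F0 9F A7 B3.
U+FB2EA: 4-byte form → F3 BB 8B AA.
Concatenated (24 bytes): E0 B7 9B F4 89 BD BA 3A CA 87 F0 B3 8E 82 DA 8A F0 9F A7 B3 F3 BB 8B AA.

E0 B7 9B F4 89 BD BA 3A CA 87 F0 B3 8E 82 DA 8A F0 9F A7 B3 F3 BB 8B AA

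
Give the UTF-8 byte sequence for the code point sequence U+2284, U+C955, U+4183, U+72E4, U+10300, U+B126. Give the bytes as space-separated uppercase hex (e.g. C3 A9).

U+2284: 3-byte form → E2 8A 84.
U+C955: 3-byte form → EC A5 95.
U+4183: 3-byte form → E4 86 83.
U+72E4: 3-byte form → E7 8B A4.
U+10300: 4-byte form → F0 90 8C 80.
U+B126: 3-byte form → EB 84 A6.
Concatenated (19 bytes): E2 8A 84 EC A5 95 E4 86 83 E7 8B A4 F0 90 8C 80 EB 84 A6.

E2 8A 84 EC A5 95 E4 86 83 E7 8B A4 F0 90 8C 80 EB 84 A6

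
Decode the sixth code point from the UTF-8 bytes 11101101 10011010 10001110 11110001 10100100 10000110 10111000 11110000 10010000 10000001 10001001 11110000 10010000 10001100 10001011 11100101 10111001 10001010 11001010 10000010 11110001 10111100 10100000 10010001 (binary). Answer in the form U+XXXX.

Offset 0: leading byte 0xED = 11101101 → 3-byte char #1 = ED 9A 8E.
Offset 3: leading byte 0xF1 = 11110001 → 4-byte char #2 = F1 A4 86 B8.
Offset 7: leading byte 0xF0 = 11110000 → 4-byte char #3 = F0 90 81 89.
Offset 11: leading byte 0xF0 = 11110000 → 4-byte char #4 = F0 90 8C 8B.
Offset 15: leading byte 0xE5 = 11100101 → 3-byte char #5 = E5 B9 8A.
Offset 18: leading byte 0xCA = 11001010 → 2-byte char #6 = CA 82.
Leading byte 0xCA = 11001010 matches 110xxxxx → 2-byte sequence.
Byte 1: 0xCA = 11001010, payload 01010 (5 bits).
Byte 2: 0x82 = 10000010 (10xxxxxx ✓), payload 000010.
Concatenate: 01010000010 = 0x282 (11 bits → U+0282).

U+0282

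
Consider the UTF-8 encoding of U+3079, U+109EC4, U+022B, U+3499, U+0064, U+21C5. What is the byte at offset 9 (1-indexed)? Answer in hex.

1-indexed offset 9 is 0-indexed offset 8.
U+3079 → 3-byte form E3 81 B9 at offsets 0–2.
U+109EC4 → 4-byte form F4 89 BB 84 at offsets 3–6.
U+022B → 2-byte form C8 AB at offsets 7–8.
Offset 8 falls in char 3's range; it's byte 2 of C8 AB = 0xAB.

0xAB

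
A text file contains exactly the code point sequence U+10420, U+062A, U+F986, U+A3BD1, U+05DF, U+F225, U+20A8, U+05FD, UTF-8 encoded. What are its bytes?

F0 90 90 A0 D8 AA EF A6 86 F2 A3 AF 91 D7 9F EF 88 A5 E2 82 A8 D7 BD

U+10420: 4-byte form → F0 90 90 A0.
U+062A: 2-byte form → D8 AA.
U+F986: 3-byte form → EF A6 86.
U+A3BD1: 4-byte form → F2 A3 AF 91.
U+05DF: 2-byte form → D7 9F.
U+F225: 3-byte form → EF 88 A5.
U+20A8: 3-byte form → E2 82 A8.
U+05FD: 2-byte form → D7 BD.
Concatenated (23 bytes): F0 90 90 A0 D8 AA EF A6 86 F2 A3 AF 91 D7 9F EF 88 A5 E2 82 A8 D7 BD.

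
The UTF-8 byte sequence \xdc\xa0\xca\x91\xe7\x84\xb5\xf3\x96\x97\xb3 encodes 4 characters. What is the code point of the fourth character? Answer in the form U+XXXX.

Offset 0: leading byte 0xDC = 11011100 → 2-byte char #1 = DC A0.
Offset 2: leading byte 0xCA = 11001010 → 2-byte char #2 = CA 91.
Offset 4: leading byte 0xE7 = 11100111 → 3-byte char #3 = E7 84 B5.
Offset 7: leading byte 0xF3 = 11110011 → 4-byte char #4 = F3 96 97 B3.
Leading byte 0xF3 = 11110011 matches 11110xxx → 4-byte sequence.
Byte 1: 0xF3 = 11110011, payload 011 (3 bits).
Byte 2: 0x96 = 10010110 (10xxxxxx ✓), payload 010110.
Byte 3: 0x97 = 10010111 (10xxxxxx ✓), payload 010111.
Byte 4: 0xB3 = 10110011 (10xxxxxx ✓), payload 110011.
Concatenate: 011010110010111110011 = 0xD65F3 (21 bits → U+D65F3).

U+D65F3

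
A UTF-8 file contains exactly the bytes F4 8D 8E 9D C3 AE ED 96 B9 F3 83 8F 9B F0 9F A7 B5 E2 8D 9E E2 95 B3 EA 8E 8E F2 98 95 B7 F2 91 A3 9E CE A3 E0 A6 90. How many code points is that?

12

Byte at offset 0: 0xF4 = 11110100 → 4-byte char (#1). Advance 4.
Byte at offset 4: 0xC3 = 11000011 → 2-byte char (#2). Advance 2.
Byte at offset 6: 0xED = 11101101 → 3-byte char (#3). Advance 3.
Byte at offset 9: 0xF3 = 11110011 → 4-byte char (#4). Advance 4.
Byte at offset 13: 0xF0 = 11110000 → 4-byte char (#5). Advance 4.
Byte at offset 17: 0xE2 = 11100010 → 3-byte char (#6). Advance 3.
Byte at offset 20: 0xE2 = 11100010 → 3-byte char (#7). Advance 3.
Byte at offset 23: 0xEA = 11101010 → 3-byte char (#8). Advance 3.
Byte at offset 26: 0xF2 = 11110010 → 4-byte char (#9). Advance 4.
Byte at offset 30: 0xF2 = 11110010 → 4-byte char (#10). Advance 4.
Byte at offset 34: 0xCE = 11001110 → 2-byte char (#11). Advance 2.
Byte at offset 36: 0xE0 = 11100000 → 3-byte char (#12). Advance 3.
Reached end at offset 39 after 12 code points.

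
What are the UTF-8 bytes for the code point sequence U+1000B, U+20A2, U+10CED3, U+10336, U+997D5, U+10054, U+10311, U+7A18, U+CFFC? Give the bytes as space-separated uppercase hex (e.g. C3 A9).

U+1000B: 4-byte form → F0 90 80 8B.
U+20A2: 3-byte form → E2 82 A2.
U+10CED3: 4-byte form → F4 8C BB 93.
U+10336: 4-byte form → F0 90 8C B6.
U+997D5: 4-byte form → F2 99 9F 95.
U+10054: 4-byte form → F0 90 81 94.
U+10311: 4-byte form → F0 90 8C 91.
U+7A18: 3-byte form → E7 A8 98.
U+CFFC: 3-byte form → EC BF BC.
Concatenated (33 bytes): F0 90 80 8B E2 82 A2 F4 8C BB 93 F0 90 8C B6 F2 99 9F 95 F0 90 81 94 F0 90 8C 91 E7 A8 98 EC BF BC.

F0 90 80 8B E2 82 A2 F4 8C BB 93 F0 90 8C B6 F2 99 9F 95 F0 90 81 94 F0 90 8C 91 E7 A8 98 EC BF BC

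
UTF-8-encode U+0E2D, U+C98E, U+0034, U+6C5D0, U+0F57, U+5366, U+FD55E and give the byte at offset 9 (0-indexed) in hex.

U+0E2D → 3-byte form E0 B8 AD at offsets 0–2.
U+C98E → 3-byte form EC A6 8E at offsets 3–5.
U+0034 → 1-byte form 34 at offsets 6–6.
U+6C5D0 → 4-byte form F1 AC 97 90 at offsets 7–10.
Offset 9 falls in char 4's range; it's byte 3 of F1 AC 97 90 = 0x97.

0x97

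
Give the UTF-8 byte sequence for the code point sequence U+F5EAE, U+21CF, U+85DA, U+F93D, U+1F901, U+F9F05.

F3 B5 BA AE E2 87 8F E8 97 9A EF A4 BD F0 9F A4 81 F3 B9 BC 85

U+F5EAE: 4-byte form → F3 B5 BA AE.
U+21CF: 3-byte form → E2 87 8F.
U+85DA: 3-byte form → E8 97 9A.
U+F93D: 3-byte form → EF A4 BD.
U+1F901: 4-byte form → F0 9F A4 81.
U+F9F05: 4-byte form → F3 B9 BC 85.
Concatenated (21 bytes): F3 B5 BA AE E2 87 8F E8 97 9A EF A4 BD F0 9F A4 81 F3 B9 BC 85.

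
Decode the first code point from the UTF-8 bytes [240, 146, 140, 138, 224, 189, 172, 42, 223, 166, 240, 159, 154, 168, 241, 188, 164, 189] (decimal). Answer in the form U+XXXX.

Offset 0: leading byte 0xF0 = 11110000 → 4-byte char #1 = F0 92 8C 8A.
Leading byte 0xF0 = 11110000 matches 11110xxx → 4-byte sequence.
Byte 1: 0xF0 = 11110000, payload 000 (3 bits).
Byte 2: 0x92 = 10010010 (10xxxxxx ✓), payload 010010.
Byte 3: 0x8C = 10001100 (10xxxxxx ✓), payload 001100.
Byte 4: 0x8A = 10001010 (10xxxxxx ✓), payload 001010.
Concatenate: 000010010001100001010 = 0x1230A (21 bits → U+1230A).

U+1230A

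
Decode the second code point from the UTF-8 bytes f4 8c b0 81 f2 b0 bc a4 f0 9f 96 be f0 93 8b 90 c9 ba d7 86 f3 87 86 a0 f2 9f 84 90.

U+B0F24

Offset 0: leading byte 0xF4 = 11110100 → 4-byte char #1 = F4 8C B0 81.
Offset 4: leading byte 0xF2 = 11110010 → 4-byte char #2 = F2 B0 BC A4.
Leading byte 0xF2 = 11110010 matches 11110xxx → 4-byte sequence.
Byte 1: 0xF2 = 11110010, payload 010 (3 bits).
Byte 2: 0xB0 = 10110000 (10xxxxxx ✓), payload 110000.
Byte 3: 0xBC = 10111100 (10xxxxxx ✓), payload 111100.
Byte 4: 0xA4 = 10100100 (10xxxxxx ✓), payload 100100.
Concatenate: 010110000111100100100 = 0xB0F24 (21 bits → U+B0F24).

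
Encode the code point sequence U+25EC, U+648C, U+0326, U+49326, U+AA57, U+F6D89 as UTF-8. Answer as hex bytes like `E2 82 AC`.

U+25EC: 3-byte form → E2 97 AC.
U+648C: 3-byte form → E6 92 8C.
U+0326: 2-byte form → CC A6.
U+49326: 4-byte form → F1 89 8C A6.
U+AA57: 3-byte form → EA A9 97.
U+F6D89: 4-byte form → F3 B6 B6 89.
Concatenated (19 bytes): E2 97 AC E6 92 8C CC A6 F1 89 8C A6 EA A9 97 F3 B6 B6 89.

E2 97 AC E6 92 8C CC A6 F1 89 8C A6 EA A9 97 F3 B6 B6 89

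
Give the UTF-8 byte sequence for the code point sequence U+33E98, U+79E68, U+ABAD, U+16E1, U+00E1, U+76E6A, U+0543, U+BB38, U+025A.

F0 B3 BA 98 F1 B9 B9 A8 EA AE AD E1 9B A1 C3 A1 F1 B6 B9 AA D5 83 EB AC B8 C9 9A

U+33E98: 4-byte form → F0 B3 BA 98.
U+79E68: 4-byte form → F1 B9 B9 A8.
U+ABAD: 3-byte form → EA AE AD.
U+16E1: 3-byte form → E1 9B A1.
U+00E1: 2-byte form → C3 A1.
U+76E6A: 4-byte form → F1 B6 B9 AA.
U+0543: 2-byte form → D5 83.
U+BB38: 3-byte form → EB AC B8.
U+025A: 2-byte form → C9 9A.
Concatenated (27 bytes): F0 B3 BA 98 F1 B9 B9 A8 EA AE AD E1 9B A1 C3 A1 F1 B6 B9 AA D5 83 EB AC B8 C9 9A.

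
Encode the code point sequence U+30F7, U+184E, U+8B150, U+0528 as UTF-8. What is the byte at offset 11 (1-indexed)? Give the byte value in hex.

0xD4

1-indexed offset 11 is 0-indexed offset 10.
U+30F7 → 3-byte form E3 83 B7 at offsets 0–2.
U+184E → 3-byte form E1 A1 8E at offsets 3–5.
U+8B150 → 4-byte form F2 8B 85 90 at offsets 6–9.
U+0528 → 2-byte form D4 A8 at offsets 10–11.
Offset 10 falls in char 4's range; it's byte 1 of D4 A8 = 0xD4.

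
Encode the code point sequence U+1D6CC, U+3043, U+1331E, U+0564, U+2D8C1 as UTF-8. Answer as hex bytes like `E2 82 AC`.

U+1D6CC: 4-byte form → F0 9D 9B 8C.
U+3043: 3-byte form → E3 81 83.
U+1331E: 4-byte form → F0 93 8C 9E.
U+0564: 2-byte form → D5 A4.
U+2D8C1: 4-byte form → F0 AD A3 81.
Concatenated (17 bytes): F0 9D 9B 8C E3 81 83 F0 93 8C 9E D5 A4 F0 AD A3 81.

F0 9D 9B 8C E3 81 83 F0 93 8C 9E D5 A4 F0 AD A3 81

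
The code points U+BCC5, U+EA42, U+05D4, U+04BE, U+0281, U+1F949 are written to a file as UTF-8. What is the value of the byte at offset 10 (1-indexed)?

0xBE

1-indexed offset 10 is 0-indexed offset 9.
U+BCC5 → 3-byte form EB B3 85 at offsets 0–2.
U+EA42 → 3-byte form EE A9 82 at offsets 3–5.
U+05D4 → 2-byte form D7 94 at offsets 6–7.
U+04BE → 2-byte form D2 BE at offsets 8–9.
Offset 9 falls in char 4's range; it's byte 2 of D2 BE = 0xBE.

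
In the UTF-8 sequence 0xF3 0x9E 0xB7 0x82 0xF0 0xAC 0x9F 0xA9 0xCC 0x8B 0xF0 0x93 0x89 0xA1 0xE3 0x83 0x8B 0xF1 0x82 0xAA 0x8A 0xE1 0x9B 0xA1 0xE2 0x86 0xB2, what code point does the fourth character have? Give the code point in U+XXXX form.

Offset 0: leading byte 0xF3 = 11110011 → 4-byte char #1 = F3 9E B7 82.
Offset 4: leading byte 0xF0 = 11110000 → 4-byte char #2 = F0 AC 9F A9.
Offset 8: leading byte 0xCC = 11001100 → 2-byte char #3 = CC 8B.
Offset 10: leading byte 0xF0 = 11110000 → 4-byte char #4 = F0 93 89 A1.
Leading byte 0xF0 = 11110000 matches 11110xxx → 4-byte sequence.
Byte 1: 0xF0 = 11110000, payload 000 (3 bits).
Byte 2: 0x93 = 10010011 (10xxxxxx ✓), payload 010011.
Byte 3: 0x89 = 10001001 (10xxxxxx ✓), payload 001001.
Byte 4: 0xA1 = 10100001 (10xxxxxx ✓), payload 100001.
Concatenate: 000010011001001100001 = 0x13261 (21 bits → U+13261).

U+13261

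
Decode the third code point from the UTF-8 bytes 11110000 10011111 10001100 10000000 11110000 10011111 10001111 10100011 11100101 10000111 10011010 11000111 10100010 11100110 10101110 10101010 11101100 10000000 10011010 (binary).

Offset 0: leading byte 0xF0 = 11110000 → 4-byte char #1 = F0 9F 8C 80.
Offset 4: leading byte 0xF0 = 11110000 → 4-byte char #2 = F0 9F 8F A3.
Offset 8: leading byte 0xE5 = 11100101 → 3-byte char #3 = E5 87 9A.
Leading byte 0xE5 = 11100101 matches 1110xxxx → 3-byte sequence.
Byte 1: 0xE5 = 11100101, payload 0101 (4 bits).
Byte 2: 0x87 = 10000111 (10xxxxxx ✓), payload 000111.
Byte 3: 0x9A = 10011010 (10xxxxxx ✓), payload 011010.
Concatenate: 0101000111011010 = 0x51DA (16 bits → U+51DA).

U+51DA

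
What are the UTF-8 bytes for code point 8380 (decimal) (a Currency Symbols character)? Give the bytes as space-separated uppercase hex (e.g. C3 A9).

E2 82 BC

U+20BC = 0x20BC = 8380 decimal. In range U+0800–U+FFFF → 3-byte form: 1110xxxx 10xxxxxx 10xxxxxx.
Binary (16 bits): 0010000010111100.
Split 4+6+6: 0010 | 000010 | 111100.
Byte 1: 11100010 = 0xE2.
Byte 2: 10000010 = 0x82.
Byte 3: 10111100 = 0xBC.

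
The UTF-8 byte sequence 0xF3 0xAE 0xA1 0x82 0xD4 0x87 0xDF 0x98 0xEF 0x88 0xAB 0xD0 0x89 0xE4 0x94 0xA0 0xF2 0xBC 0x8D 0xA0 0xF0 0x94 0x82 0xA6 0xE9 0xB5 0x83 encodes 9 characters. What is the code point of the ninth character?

U+9D43

Offset 0: leading byte 0xF3 = 11110011 → 4-byte char #1 = F3 AE A1 82.
Offset 4: leading byte 0xD4 = 11010100 → 2-byte char #2 = D4 87.
Offset 6: leading byte 0xDF = 11011111 → 2-byte char #3 = DF 98.
Offset 8: leading byte 0xEF = 11101111 → 3-byte char #4 = EF 88 AB.
Offset 11: leading byte 0xD0 = 11010000 → 2-byte char #5 = D0 89.
Offset 13: leading byte 0xE4 = 11100100 → 3-byte char #6 = E4 94 A0.
Offset 16: leading byte 0xF2 = 11110010 → 4-byte char #7 = F2 BC 8D A0.
Offset 20: leading byte 0xF0 = 11110000 → 4-byte char #8 = F0 94 82 A6.
Offset 24: leading byte 0xE9 = 11101001 → 3-byte char #9 = E9 B5 83.
Leading byte 0xE9 = 11101001 matches 1110xxxx → 3-byte sequence.
Byte 1: 0xE9 = 11101001, payload 1001 (4 bits).
Byte 2: 0xB5 = 10110101 (10xxxxxx ✓), payload 110101.
Byte 3: 0x83 = 10000011 (10xxxxxx ✓), payload 000011.
Concatenate: 1001110101000011 = 0x9D43 (16 bits → U+9D43).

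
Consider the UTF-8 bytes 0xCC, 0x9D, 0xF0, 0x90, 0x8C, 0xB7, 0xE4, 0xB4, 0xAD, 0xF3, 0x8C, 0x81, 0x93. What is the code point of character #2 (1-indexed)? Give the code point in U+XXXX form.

Offset 0: leading byte 0xCC = 11001100 → 2-byte char #1 = CC 9D.
Offset 2: leading byte 0xF0 = 11110000 → 4-byte char #2 = F0 90 8C B7.
Leading byte 0xF0 = 11110000 matches 11110xxx → 4-byte sequence.
Byte 1: 0xF0 = 11110000, payload 000 (3 bits).
Byte 2: 0x90 = 10010000 (10xxxxxx ✓), payload 010000.
Byte 3: 0x8C = 10001100 (10xxxxxx ✓), payload 001100.
Byte 4: 0xB7 = 10110111 (10xxxxxx ✓), payload 110111.
Concatenate: 000010000001100110111 = 0x10337 (21 bits → U+10337).

U+10337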